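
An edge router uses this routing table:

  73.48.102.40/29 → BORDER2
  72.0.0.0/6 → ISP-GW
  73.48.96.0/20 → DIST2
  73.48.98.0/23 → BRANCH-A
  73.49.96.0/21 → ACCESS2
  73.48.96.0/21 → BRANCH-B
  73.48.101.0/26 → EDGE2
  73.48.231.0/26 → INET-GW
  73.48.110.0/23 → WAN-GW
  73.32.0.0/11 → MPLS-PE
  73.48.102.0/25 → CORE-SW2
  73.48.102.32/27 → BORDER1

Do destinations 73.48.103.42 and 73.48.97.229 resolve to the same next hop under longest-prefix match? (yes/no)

73.48.103.42: longest match 73.48.96.0/21 -> BRANCH-B
73.48.97.229: longest match 73.48.96.0/21 -> BRANCH-B

yes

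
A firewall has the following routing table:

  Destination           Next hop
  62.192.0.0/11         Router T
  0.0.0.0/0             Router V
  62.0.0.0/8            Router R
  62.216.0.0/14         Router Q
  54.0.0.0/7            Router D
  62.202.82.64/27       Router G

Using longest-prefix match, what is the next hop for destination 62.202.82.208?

Router T

Routes whose prefix contains 62.202.82.208:
  0.0.0.0/0 (default, matches everything) -> Router V
  62.0.0.0/8 (62.0.0.0 - 62.255.255.255) -> Router R
  62.192.0.0/11 (62.192.0.0 - 62.223.255.255) -> Router T
More-specific entries that do NOT match:
  62.202.82.64/27 (62.202.82.64 - 62.202.82.95) does not contain 62.202.82.208
  62.216.0.0/14 (62.216.0.0 - 62.219.255.255) does not contain 62.202.82.208
Longest matching prefix is /11 -> next hop Router T.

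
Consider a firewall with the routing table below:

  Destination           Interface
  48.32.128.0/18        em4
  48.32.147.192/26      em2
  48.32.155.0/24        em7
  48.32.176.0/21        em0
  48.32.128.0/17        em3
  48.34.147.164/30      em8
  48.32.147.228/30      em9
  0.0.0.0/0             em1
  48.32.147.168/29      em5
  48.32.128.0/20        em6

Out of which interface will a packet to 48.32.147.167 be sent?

Routes whose prefix contains 48.32.147.167:
  0.0.0.0/0 (default, matches everything) -> em1
  48.32.128.0/17 (48.32.128.0 - 48.32.255.255) -> em3
  48.32.128.0/18 (48.32.128.0 - 48.32.191.255) -> em4
More-specific entries that do NOT match:
  48.34.147.164/30 (48.34.147.164 - 48.34.147.167) does not contain 48.32.147.167
  48.32.147.228/30 (48.32.147.228 - 48.32.147.231) does not contain 48.32.147.167
  48.32.147.168/29 (48.32.147.168 - 48.32.147.175) does not contain 48.32.147.167
  48.32.147.192/26 (48.32.147.192 - 48.32.147.255) does not contain 48.32.147.167
  48.32.155.0/24 (48.32.155.0 - 48.32.155.255) does not contain 48.32.147.167
  48.32.176.0/21 (48.32.176.0 - 48.32.183.255) does not contain 48.32.147.167
  48.32.128.0/20 (48.32.128.0 - 48.32.143.255) does not contain 48.32.147.167
Longest matching prefix is /18 -> interface em4.

em4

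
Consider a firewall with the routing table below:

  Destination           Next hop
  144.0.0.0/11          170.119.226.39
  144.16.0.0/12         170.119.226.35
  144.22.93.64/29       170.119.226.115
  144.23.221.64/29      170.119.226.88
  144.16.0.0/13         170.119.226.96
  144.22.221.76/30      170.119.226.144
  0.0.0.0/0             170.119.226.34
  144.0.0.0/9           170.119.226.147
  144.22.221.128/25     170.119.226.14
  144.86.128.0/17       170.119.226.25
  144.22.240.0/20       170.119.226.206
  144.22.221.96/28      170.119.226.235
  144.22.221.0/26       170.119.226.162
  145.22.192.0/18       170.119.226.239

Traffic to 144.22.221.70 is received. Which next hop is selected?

Routes whose prefix contains 144.22.221.70:
  0.0.0.0/0 (default, matches everything) -> 170.119.226.34
  144.0.0.0/9 (144.0.0.0 - 144.127.255.255) -> 170.119.226.147
  144.0.0.0/11 (144.0.0.0 - 144.31.255.255) -> 170.119.226.39
  144.16.0.0/12 (144.16.0.0 - 144.31.255.255) -> 170.119.226.35
  144.16.0.0/13 (144.16.0.0 - 144.23.255.255) -> 170.119.226.96
More-specific entries that do NOT match:
  144.22.221.76/30 (144.22.221.76 - 144.22.221.79) does not contain 144.22.221.70
  144.22.93.64/29 (144.22.93.64 - 144.22.93.71) does not contain 144.22.221.70
  144.23.221.64/29 (144.23.221.64 - 144.23.221.71) does not contain 144.22.221.70
  144.22.221.96/28 (144.22.221.96 - 144.22.221.111) does not contain 144.22.221.70
  144.22.221.0/26 (144.22.221.0 - 144.22.221.63) does not contain 144.22.221.70
  144.22.221.128/25 (144.22.221.128 - 144.22.221.255) does not contain 144.22.221.70
  144.22.240.0/20 (144.22.240.0 - 144.22.255.255) does not contain 144.22.221.70
  145.22.192.0/18 (145.22.192.0 - 145.22.255.255) does not contain 144.22.221.70
  144.86.128.0/17 (144.86.128.0 - 144.86.255.255) does not contain 144.22.221.70
Longest matching prefix is /13 -> next hop 170.119.226.96.

170.119.226.96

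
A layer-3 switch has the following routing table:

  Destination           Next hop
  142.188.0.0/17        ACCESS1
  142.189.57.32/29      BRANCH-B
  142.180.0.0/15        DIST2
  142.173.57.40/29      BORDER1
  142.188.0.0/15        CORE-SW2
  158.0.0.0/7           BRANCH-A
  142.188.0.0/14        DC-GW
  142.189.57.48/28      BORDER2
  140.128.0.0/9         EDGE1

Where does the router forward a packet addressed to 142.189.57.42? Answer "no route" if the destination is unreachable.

Routes whose prefix contains 142.189.57.42:
  142.188.0.0/14 (142.188.0.0 - 142.191.255.255) -> DC-GW
  142.188.0.0/15 (142.188.0.0 - 142.189.255.255) -> CORE-SW2
More-specific entries that do NOT match:
  142.189.57.32/29 (142.189.57.32 - 142.189.57.39) does not contain 142.189.57.42
  142.173.57.40/29 (142.173.57.40 - 142.173.57.47) does not contain 142.189.57.42
  142.189.57.48/28 (142.189.57.48 - 142.189.57.63) does not contain 142.189.57.42
  142.188.0.0/17 (142.188.0.0 - 142.188.127.255) does not contain 142.189.57.42
Longest matching prefix is /15 -> next hop CORE-SW2.

CORE-SW2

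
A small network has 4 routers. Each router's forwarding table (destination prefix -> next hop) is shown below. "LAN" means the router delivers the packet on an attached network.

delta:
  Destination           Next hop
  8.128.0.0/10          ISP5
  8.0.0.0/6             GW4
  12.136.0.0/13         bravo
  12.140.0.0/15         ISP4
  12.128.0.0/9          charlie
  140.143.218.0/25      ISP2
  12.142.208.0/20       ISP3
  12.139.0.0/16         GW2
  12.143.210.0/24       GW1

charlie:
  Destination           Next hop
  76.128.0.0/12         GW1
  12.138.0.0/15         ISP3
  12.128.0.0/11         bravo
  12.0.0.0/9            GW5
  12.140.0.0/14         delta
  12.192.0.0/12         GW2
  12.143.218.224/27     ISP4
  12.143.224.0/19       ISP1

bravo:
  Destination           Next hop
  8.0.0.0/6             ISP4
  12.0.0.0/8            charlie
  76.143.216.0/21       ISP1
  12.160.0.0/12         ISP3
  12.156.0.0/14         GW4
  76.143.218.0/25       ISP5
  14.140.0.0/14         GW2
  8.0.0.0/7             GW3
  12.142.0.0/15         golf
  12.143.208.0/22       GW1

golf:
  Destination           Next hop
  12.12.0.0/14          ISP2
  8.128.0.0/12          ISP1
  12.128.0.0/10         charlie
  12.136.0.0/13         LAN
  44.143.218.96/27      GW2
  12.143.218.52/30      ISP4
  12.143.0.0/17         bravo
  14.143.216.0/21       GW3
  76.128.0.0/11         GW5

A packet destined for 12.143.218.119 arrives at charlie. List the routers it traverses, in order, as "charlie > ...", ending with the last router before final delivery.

charlie > delta > bravo > golf

At charlie: longest match for 12.143.218.119 is 12.140.0.0/14 -> delta
At delta: longest match for 12.143.218.119 is 12.136.0.0/13 -> bravo
At bravo: longest match for 12.143.218.119 is 12.142.0.0/15 -> golf
At golf: longest match for 12.143.218.119 is 12.136.0.0/13 -> LAN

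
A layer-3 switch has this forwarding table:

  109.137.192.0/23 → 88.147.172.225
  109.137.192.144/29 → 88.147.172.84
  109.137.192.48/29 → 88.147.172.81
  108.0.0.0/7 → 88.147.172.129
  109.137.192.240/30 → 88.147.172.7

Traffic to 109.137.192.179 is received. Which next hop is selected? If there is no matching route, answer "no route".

Routes whose prefix contains 109.137.192.179:
  108.0.0.0/7 (108.0.0.0 - 109.255.255.255) -> 88.147.172.129
  109.137.192.0/23 (109.137.192.0 - 109.137.193.255) -> 88.147.172.225
More-specific entries that do NOT match:
  109.137.192.240/30 (109.137.192.240 - 109.137.192.243) does not contain 109.137.192.179
  109.137.192.144/29 (109.137.192.144 - 109.137.192.151) does not contain 109.137.192.179
  109.137.192.48/29 (109.137.192.48 - 109.137.192.55) does not contain 109.137.192.179
Longest matching prefix is /23 -> next hop 88.147.172.225.

88.147.172.225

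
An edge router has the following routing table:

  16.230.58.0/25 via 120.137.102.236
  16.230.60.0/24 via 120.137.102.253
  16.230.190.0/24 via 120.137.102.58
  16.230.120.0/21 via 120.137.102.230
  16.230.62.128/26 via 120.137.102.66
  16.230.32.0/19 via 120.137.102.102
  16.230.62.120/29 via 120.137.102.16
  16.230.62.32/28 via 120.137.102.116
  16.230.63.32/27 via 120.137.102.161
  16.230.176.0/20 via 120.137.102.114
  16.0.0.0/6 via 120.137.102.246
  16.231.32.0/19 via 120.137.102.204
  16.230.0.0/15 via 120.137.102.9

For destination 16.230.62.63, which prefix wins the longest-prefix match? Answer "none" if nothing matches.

Entries matching 16.230.62.63:
  16.0.0.0/6 (16.0.0.0 - 19.255.255.255)
  16.230.0.0/15 (16.230.0.0 - 16.231.255.255)
  16.230.32.0/19 (16.230.32.0 - 16.230.63.255)
Most specific is 16.230.32.0/19.

16.230.32.0/19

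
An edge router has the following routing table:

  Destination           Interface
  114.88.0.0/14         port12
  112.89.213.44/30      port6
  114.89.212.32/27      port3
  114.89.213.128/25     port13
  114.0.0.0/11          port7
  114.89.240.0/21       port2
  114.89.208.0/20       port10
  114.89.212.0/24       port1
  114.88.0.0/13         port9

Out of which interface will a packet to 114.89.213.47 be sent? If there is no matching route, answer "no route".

port10

Routes whose prefix contains 114.89.213.47:
  114.88.0.0/13 (114.88.0.0 - 114.95.255.255) -> port9
  114.88.0.0/14 (114.88.0.0 - 114.91.255.255) -> port12
  114.89.208.0/20 (114.89.208.0 - 114.89.223.255) -> port10
More-specific entries that do NOT match:
  112.89.213.44/30 (112.89.213.44 - 112.89.213.47) does not contain 114.89.213.47
  114.89.212.32/27 (114.89.212.32 - 114.89.212.63) does not contain 114.89.213.47
  114.89.213.128/25 (114.89.213.128 - 114.89.213.255) does not contain 114.89.213.47
  114.89.212.0/24 (114.89.212.0 - 114.89.212.255) does not contain 114.89.213.47
  114.89.240.0/21 (114.89.240.0 - 114.89.247.255) does not contain 114.89.213.47
Longest matching prefix is /20 -> interface port10.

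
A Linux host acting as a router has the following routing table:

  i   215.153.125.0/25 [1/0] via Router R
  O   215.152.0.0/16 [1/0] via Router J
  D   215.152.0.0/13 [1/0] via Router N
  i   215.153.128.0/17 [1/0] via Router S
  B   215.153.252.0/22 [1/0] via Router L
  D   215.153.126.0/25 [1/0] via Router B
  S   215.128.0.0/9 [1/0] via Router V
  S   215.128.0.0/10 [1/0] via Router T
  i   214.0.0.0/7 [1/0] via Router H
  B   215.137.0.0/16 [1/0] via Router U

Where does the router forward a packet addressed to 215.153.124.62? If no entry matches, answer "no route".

Router N

Routes whose prefix contains 215.153.124.62:
  214.0.0.0/7 (214.0.0.0 - 215.255.255.255) -> Router H
  215.128.0.0/9 (215.128.0.0 - 215.255.255.255) -> Router V
  215.128.0.0/10 (215.128.0.0 - 215.191.255.255) -> Router T
  215.152.0.0/13 (215.152.0.0 - 215.159.255.255) -> Router N
More-specific entries that do NOT match:
  215.153.125.0/25 (215.153.125.0 - 215.153.125.127) does not contain 215.153.124.62
  215.153.126.0/25 (215.153.126.0 - 215.153.126.127) does not contain 215.153.124.62
  215.153.252.0/22 (215.153.252.0 - 215.153.255.255) does not contain 215.153.124.62
  215.153.128.0/17 (215.153.128.0 - 215.153.255.255) does not contain 215.153.124.62
  215.152.0.0/16 (215.152.0.0 - 215.152.255.255) does not contain 215.153.124.62
  215.137.0.0/16 (215.137.0.0 - 215.137.255.255) does not contain 215.153.124.62
Longest matching prefix is /13 -> next hop Router N.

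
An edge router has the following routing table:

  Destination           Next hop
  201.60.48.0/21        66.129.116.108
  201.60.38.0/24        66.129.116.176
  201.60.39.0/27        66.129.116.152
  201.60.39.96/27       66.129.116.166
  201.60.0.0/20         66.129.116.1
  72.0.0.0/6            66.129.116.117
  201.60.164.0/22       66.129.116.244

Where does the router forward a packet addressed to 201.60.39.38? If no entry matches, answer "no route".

No entry's prefix contains 201.60.39.38; there is no default route.

no route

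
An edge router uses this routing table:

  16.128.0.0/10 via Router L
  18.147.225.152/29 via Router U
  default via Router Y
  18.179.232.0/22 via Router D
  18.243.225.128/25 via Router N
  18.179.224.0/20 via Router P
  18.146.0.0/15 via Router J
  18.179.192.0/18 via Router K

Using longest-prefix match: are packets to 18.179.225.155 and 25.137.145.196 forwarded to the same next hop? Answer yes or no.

18.179.225.155: longest match 18.179.224.0/20 -> Router P
25.137.145.196: longest match 0.0.0.0/0 -> Router Y

no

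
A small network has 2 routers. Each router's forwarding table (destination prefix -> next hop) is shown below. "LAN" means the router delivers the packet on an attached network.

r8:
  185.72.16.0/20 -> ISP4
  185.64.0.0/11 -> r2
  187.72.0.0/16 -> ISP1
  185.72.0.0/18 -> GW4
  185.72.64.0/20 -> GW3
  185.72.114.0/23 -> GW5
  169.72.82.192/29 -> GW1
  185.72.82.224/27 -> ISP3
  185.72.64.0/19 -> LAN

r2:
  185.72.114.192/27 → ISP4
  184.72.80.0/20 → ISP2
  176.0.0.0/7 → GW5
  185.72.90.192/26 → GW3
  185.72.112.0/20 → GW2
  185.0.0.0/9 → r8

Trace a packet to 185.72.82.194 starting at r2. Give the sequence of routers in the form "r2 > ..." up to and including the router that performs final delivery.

r2 > r8

At r2: longest match for 185.72.82.194 is 185.0.0.0/9 -> r8
At r8: longest match for 185.72.82.194 is 185.72.64.0/19 -> LAN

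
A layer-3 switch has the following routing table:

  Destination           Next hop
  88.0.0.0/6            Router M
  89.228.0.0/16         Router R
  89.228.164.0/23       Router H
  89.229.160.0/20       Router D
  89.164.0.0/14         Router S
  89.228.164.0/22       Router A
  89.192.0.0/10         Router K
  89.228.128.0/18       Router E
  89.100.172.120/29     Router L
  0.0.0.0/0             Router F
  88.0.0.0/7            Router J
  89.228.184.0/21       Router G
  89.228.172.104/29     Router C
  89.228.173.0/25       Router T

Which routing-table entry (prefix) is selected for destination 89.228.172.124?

89.228.128.0/18

Entries matching 89.228.172.124:
  0.0.0.0/0 (default, matches everything)
  88.0.0.0/6 (88.0.0.0 - 91.255.255.255)
  88.0.0.0/7 (88.0.0.0 - 89.255.255.255)
  89.192.0.0/10 (89.192.0.0 - 89.255.255.255)
  89.228.0.0/16 (89.228.0.0 - 89.228.255.255)
  89.228.128.0/18 (89.228.128.0 - 89.228.191.255)
Most specific is 89.228.128.0/18.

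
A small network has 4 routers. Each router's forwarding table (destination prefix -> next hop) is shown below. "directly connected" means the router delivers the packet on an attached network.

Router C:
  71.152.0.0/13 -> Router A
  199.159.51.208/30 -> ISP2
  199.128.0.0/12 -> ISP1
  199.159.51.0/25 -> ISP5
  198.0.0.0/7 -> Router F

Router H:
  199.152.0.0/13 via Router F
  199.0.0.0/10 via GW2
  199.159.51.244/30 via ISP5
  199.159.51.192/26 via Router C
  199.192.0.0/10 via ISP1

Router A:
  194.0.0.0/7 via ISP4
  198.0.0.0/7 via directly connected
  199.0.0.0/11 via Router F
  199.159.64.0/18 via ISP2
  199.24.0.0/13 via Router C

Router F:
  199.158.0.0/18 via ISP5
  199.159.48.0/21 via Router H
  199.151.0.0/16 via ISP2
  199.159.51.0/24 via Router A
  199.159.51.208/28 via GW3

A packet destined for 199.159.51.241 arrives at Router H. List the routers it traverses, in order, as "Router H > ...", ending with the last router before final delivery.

Router H > Router C > Router F > Router A

At Router H: longest match for 199.159.51.241 is 199.159.51.192/26 -> Router C
At Router C: longest match for 199.159.51.241 is 198.0.0.0/7 -> Router F
At Router F: longest match for 199.159.51.241 is 199.159.51.0/24 -> Router A
At Router A: longest match for 199.159.51.241 is 198.0.0.0/7 -> directly connected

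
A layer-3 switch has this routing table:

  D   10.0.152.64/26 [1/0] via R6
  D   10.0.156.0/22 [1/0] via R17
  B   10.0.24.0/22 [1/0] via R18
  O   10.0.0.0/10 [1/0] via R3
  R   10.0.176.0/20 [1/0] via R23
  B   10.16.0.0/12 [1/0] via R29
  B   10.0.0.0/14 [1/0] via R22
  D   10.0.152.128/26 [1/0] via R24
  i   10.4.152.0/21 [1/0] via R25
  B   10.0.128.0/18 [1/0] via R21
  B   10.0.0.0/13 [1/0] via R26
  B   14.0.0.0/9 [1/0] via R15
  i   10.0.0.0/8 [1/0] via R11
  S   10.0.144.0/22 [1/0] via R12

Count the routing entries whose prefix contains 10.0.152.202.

Prefixes containing 10.0.152.202:
  10.0.0.0/8 (10.0.0.0 - 10.255.255.255)
  10.0.0.0/10 (10.0.0.0 - 10.63.255.255)
  10.0.0.0/13 (10.0.0.0 - 10.7.255.255)
  10.0.0.0/14 (10.0.0.0 - 10.3.255.255)
  10.0.128.0/18 (10.0.128.0 - 10.0.191.255)
Total matching entries: 5.

5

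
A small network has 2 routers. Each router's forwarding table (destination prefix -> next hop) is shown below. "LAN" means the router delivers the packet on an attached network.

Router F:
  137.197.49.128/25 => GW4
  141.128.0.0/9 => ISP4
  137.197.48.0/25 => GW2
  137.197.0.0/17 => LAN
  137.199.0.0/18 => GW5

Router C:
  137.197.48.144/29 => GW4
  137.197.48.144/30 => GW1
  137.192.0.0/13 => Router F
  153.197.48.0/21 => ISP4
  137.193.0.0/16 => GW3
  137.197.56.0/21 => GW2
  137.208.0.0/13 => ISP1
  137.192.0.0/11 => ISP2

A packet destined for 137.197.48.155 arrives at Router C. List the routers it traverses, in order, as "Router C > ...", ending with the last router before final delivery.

At Router C: longest match for 137.197.48.155 is 137.192.0.0/13 -> Router F
At Router F: longest match for 137.197.48.155 is 137.197.0.0/17 -> LAN

Router C > Router F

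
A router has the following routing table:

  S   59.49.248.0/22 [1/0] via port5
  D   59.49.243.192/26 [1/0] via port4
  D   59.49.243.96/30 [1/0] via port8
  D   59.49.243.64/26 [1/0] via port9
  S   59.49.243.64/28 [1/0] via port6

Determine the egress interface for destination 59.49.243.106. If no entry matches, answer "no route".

port9

Routes whose prefix contains 59.49.243.106:
  59.49.243.64/26 (59.49.243.64 - 59.49.243.127) -> port9
More-specific entries that do NOT match:
  59.49.243.96/30 (59.49.243.96 - 59.49.243.99) does not contain 59.49.243.106
  59.49.243.64/28 (59.49.243.64 - 59.49.243.79) does not contain 59.49.243.106
Longest matching prefix is /26 -> interface port9.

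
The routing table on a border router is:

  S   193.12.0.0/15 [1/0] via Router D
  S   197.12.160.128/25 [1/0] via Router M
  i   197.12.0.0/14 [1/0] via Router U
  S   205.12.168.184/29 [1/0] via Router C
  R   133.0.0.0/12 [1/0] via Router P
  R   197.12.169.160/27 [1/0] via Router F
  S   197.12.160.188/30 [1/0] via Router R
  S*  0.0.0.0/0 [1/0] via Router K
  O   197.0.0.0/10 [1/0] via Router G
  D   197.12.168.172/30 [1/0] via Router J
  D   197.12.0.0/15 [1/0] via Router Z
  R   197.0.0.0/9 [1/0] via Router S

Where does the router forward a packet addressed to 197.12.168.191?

Routes whose prefix contains 197.12.168.191:
  0.0.0.0/0 (default, matches everything) -> Router K
  197.0.0.0/9 (197.0.0.0 - 197.127.255.255) -> Router S
  197.0.0.0/10 (197.0.0.0 - 197.63.255.255) -> Router G
  197.12.0.0/14 (197.12.0.0 - 197.15.255.255) -> Router U
  197.12.0.0/15 (197.12.0.0 - 197.13.255.255) -> Router Z
More-specific entries that do NOT match:
  197.12.160.188/30 (197.12.160.188 - 197.12.160.191) does not contain 197.12.168.191
  197.12.168.172/30 (197.12.168.172 - 197.12.168.175) does not contain 197.12.168.191
  205.12.168.184/29 (205.12.168.184 - 205.12.168.191) does not contain 197.12.168.191
  197.12.169.160/27 (197.12.169.160 - 197.12.169.191) does not contain 197.12.168.191
  197.12.160.128/25 (197.12.160.128 - 197.12.160.255) does not contain 197.12.168.191
Longest matching prefix is /15 -> next hop Router Z.

Router Z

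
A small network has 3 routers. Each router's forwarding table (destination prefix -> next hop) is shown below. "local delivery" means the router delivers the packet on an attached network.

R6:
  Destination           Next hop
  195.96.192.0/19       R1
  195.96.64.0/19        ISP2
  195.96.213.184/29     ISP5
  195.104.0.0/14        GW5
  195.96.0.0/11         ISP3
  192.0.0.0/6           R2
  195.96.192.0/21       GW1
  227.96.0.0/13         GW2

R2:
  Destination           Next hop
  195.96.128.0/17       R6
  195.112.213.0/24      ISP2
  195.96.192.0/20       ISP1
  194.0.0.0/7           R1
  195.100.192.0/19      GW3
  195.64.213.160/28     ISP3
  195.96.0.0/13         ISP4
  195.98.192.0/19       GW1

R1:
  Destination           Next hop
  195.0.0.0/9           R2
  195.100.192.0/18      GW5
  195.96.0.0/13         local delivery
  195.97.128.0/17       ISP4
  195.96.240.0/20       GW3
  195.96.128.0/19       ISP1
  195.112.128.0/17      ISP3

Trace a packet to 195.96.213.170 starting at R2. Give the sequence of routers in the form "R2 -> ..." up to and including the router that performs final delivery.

At R2: longest match for 195.96.213.170 is 195.96.128.0/17 -> R6
At R6: longest match for 195.96.213.170 is 195.96.192.0/19 -> R1
At R1: longest match for 195.96.213.170 is 195.96.0.0/13 -> local delivery

R2 -> R6 -> R1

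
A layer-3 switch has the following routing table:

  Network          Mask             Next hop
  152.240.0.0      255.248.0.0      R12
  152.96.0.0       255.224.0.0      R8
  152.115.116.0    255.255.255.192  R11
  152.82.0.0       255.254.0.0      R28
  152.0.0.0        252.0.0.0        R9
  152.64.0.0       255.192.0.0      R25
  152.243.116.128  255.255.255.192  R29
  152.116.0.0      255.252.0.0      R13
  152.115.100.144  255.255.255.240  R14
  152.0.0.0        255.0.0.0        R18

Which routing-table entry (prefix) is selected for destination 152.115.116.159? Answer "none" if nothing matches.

152.96.0.0/11

Entries matching 152.115.116.159:
  152.0.0.0/6 (152.0.0.0 - 155.255.255.255)
  152.0.0.0/8 (152.0.0.0 - 152.255.255.255)
  152.64.0.0/10 (152.64.0.0 - 152.127.255.255)
  152.96.0.0/11 (152.96.0.0 - 152.127.255.255)
Most specific is 152.96.0.0/11.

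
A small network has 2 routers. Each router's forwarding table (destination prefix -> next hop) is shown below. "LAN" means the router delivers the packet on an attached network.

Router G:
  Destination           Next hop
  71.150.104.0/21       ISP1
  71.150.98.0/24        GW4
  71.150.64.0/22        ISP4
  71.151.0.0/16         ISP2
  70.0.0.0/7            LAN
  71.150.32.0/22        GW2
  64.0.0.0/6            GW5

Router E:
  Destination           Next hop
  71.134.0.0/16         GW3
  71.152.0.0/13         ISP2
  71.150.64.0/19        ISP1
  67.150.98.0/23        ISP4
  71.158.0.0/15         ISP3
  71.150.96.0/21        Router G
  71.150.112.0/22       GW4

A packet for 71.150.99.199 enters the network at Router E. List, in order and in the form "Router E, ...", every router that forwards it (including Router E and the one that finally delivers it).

At Router E: longest match for 71.150.99.199 is 71.150.96.0/21 -> Router G
At Router G: longest match for 71.150.99.199 is 70.0.0.0/7 -> LAN

Router E, Router G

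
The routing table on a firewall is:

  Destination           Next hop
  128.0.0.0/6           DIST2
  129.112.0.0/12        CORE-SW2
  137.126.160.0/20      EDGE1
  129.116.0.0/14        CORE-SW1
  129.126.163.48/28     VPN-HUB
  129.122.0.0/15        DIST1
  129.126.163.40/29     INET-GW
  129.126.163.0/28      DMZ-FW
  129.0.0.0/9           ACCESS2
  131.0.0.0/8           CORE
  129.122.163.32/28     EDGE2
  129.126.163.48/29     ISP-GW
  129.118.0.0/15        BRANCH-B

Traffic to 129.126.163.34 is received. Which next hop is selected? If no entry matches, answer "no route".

Routes whose prefix contains 129.126.163.34:
  128.0.0.0/6 (128.0.0.0 - 131.255.255.255) -> DIST2
  129.0.0.0/9 (129.0.0.0 - 129.127.255.255) -> ACCESS2
  129.112.0.0/12 (129.112.0.0 - 129.127.255.255) -> CORE-SW2
More-specific entries that do NOT match:
  129.126.163.40/29 (129.126.163.40 - 129.126.163.47) does not contain 129.126.163.34
  129.126.163.48/29 (129.126.163.48 - 129.126.163.55) does not contain 129.126.163.34
  129.126.163.48/28 (129.126.163.48 - 129.126.163.63) does not contain 129.126.163.34
  129.126.163.0/28 (129.126.163.0 - 129.126.163.15) does not contain 129.126.163.34
  129.122.163.32/28 (129.122.163.32 - 129.122.163.47) does not contain 129.126.163.34
  137.126.160.0/20 (137.126.160.0 - 137.126.175.255) does not contain 129.126.163.34
  129.122.0.0/15 (129.122.0.0 - 129.123.255.255) does not contain 129.126.163.34
  129.118.0.0/15 (129.118.0.0 - 129.119.255.255) does not contain 129.126.163.34
  129.116.0.0/14 (129.116.0.0 - 129.119.255.255) does not contain 129.126.163.34
Longest matching prefix is /12 -> next hop CORE-SW2.

CORE-SW2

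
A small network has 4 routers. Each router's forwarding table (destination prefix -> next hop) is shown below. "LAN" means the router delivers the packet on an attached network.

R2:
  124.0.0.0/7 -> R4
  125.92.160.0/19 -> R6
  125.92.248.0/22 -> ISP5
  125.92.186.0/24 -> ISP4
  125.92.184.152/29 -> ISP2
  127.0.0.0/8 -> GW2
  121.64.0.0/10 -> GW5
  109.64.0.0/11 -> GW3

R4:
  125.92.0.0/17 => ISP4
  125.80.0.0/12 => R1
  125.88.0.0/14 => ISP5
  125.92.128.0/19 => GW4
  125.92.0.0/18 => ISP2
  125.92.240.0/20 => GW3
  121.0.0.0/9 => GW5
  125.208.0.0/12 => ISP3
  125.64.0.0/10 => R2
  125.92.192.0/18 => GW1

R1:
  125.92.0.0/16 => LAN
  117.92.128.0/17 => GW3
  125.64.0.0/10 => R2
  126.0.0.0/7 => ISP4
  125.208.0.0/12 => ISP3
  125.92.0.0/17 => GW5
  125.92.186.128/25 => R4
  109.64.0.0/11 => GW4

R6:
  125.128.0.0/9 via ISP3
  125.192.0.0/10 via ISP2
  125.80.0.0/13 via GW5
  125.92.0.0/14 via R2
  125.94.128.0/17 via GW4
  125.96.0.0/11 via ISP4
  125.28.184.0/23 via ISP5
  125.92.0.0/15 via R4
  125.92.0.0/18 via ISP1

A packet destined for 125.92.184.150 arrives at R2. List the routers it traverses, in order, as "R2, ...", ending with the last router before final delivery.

R2, R6, R4, R1

At R2: longest match for 125.92.184.150 is 125.92.160.0/19 -> R6
At R6: longest match for 125.92.184.150 is 125.92.0.0/15 -> R4
At R4: longest match for 125.92.184.150 is 125.80.0.0/12 -> R1
At R1: longest match for 125.92.184.150 is 125.92.0.0/16 -> LAN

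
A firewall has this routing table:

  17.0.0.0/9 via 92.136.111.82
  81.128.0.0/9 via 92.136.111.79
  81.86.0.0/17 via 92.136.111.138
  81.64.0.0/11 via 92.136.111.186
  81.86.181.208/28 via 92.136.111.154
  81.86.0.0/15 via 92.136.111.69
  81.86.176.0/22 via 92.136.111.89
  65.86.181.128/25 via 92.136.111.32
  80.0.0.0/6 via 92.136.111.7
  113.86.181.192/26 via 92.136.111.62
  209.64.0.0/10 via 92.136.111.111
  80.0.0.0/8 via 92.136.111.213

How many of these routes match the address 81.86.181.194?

Prefixes containing 81.86.181.194:
  80.0.0.0/6 (80.0.0.0 - 83.255.255.255)
  81.64.0.0/11 (81.64.0.0 - 81.95.255.255)
  81.86.0.0/15 (81.86.0.0 - 81.87.255.255)
Total matching entries: 3.

3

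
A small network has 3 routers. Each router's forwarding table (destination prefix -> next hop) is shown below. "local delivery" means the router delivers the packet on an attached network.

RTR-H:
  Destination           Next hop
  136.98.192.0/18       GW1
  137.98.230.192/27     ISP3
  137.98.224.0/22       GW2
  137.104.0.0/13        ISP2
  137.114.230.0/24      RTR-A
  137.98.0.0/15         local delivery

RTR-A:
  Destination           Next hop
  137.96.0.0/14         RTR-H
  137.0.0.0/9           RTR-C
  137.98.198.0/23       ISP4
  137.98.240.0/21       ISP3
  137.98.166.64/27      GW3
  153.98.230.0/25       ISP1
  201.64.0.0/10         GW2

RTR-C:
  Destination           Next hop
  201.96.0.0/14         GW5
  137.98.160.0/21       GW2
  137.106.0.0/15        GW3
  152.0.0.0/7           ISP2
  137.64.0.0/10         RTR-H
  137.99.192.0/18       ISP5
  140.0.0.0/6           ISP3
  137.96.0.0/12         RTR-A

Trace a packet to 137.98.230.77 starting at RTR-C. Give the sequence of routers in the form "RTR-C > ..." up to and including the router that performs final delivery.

RTR-C > RTR-A > RTR-H

At RTR-C: longest match for 137.98.230.77 is 137.96.0.0/12 -> RTR-A
At RTR-A: longest match for 137.98.230.77 is 137.96.0.0/14 -> RTR-H
At RTR-H: longest match for 137.98.230.77 is 137.98.0.0/15 -> local delivery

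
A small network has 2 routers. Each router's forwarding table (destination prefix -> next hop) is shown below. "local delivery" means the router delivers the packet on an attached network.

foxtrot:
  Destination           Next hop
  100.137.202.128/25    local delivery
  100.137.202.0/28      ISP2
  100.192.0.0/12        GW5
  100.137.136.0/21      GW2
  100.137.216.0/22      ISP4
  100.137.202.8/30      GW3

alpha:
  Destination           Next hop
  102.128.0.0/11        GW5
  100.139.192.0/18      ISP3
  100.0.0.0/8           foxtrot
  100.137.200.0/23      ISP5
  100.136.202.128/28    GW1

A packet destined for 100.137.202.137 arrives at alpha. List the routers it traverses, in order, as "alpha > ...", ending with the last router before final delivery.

At alpha: longest match for 100.137.202.137 is 100.0.0.0/8 -> foxtrot
At foxtrot: longest match for 100.137.202.137 is 100.137.202.128/25 -> local delivery

alpha > foxtrot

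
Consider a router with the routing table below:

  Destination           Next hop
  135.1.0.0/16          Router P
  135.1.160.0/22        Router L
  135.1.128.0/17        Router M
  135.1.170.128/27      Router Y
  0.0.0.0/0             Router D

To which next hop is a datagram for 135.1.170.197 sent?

Routes whose prefix contains 135.1.170.197:
  0.0.0.0/0 (default, matches everything) -> Router D
  135.1.0.0/16 (135.1.0.0 - 135.1.255.255) -> Router P
  135.1.128.0/17 (135.1.128.0 - 135.1.255.255) -> Router M
More-specific entries that do NOT match:
  135.1.170.128/27 (135.1.170.128 - 135.1.170.159) does not contain 135.1.170.197
  135.1.160.0/22 (135.1.160.0 - 135.1.163.255) does not contain 135.1.170.197
Longest matching prefix is /17 -> next hop Router M.

Router M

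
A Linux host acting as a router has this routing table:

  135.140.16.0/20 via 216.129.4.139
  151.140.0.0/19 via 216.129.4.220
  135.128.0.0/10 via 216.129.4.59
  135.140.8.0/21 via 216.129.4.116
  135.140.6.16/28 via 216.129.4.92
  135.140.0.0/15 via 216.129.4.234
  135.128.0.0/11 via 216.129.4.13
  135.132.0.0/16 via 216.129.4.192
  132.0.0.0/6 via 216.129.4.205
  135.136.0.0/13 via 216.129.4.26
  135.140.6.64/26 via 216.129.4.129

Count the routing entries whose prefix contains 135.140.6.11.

Prefixes containing 135.140.6.11:
  132.0.0.0/6 (132.0.0.0 - 135.255.255.255)
  135.128.0.0/10 (135.128.0.0 - 135.191.255.255)
  135.128.0.0/11 (135.128.0.0 - 135.159.255.255)
  135.136.0.0/13 (135.136.0.0 - 135.143.255.255)
  135.140.0.0/15 (135.140.0.0 - 135.141.255.255)
Total matching entries: 5.

5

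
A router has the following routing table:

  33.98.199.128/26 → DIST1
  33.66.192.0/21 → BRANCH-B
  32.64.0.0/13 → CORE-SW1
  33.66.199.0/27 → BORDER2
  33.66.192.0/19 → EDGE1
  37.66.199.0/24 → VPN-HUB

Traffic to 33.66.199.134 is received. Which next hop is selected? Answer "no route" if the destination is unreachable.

Routes whose prefix contains 33.66.199.134:
  33.66.192.0/19 (33.66.192.0 - 33.66.223.255) -> EDGE1
  33.66.192.0/21 (33.66.192.0 - 33.66.199.255) -> BRANCH-B
More-specific entries that do NOT match:
  33.66.199.0/27 (33.66.199.0 - 33.66.199.31) does not contain 33.66.199.134
  33.98.199.128/26 (33.98.199.128 - 33.98.199.191) does not contain 33.66.199.134
  37.66.199.0/24 (37.66.199.0 - 37.66.199.255) does not contain 33.66.199.134
Longest matching prefix is /21 -> next hop BRANCH-B.

BRANCH-B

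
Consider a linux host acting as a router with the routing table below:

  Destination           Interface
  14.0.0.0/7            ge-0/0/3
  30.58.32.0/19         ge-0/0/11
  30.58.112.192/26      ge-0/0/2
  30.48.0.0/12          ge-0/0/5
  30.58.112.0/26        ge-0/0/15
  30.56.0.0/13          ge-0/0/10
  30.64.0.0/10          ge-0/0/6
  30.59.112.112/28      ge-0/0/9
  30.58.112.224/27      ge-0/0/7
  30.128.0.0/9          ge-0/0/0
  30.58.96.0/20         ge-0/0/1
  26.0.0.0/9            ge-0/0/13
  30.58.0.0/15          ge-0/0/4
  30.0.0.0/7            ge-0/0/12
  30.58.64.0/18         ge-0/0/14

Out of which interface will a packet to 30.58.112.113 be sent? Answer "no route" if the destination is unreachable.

ge-0/0/14

Routes whose prefix contains 30.58.112.113:
  30.0.0.0/7 (30.0.0.0 - 31.255.255.255) -> ge-0/0/12
  30.48.0.0/12 (30.48.0.0 - 30.63.255.255) -> ge-0/0/5
  30.56.0.0/13 (30.56.0.0 - 30.63.255.255) -> ge-0/0/10
  30.58.0.0/15 (30.58.0.0 - 30.59.255.255) -> ge-0/0/4
  30.58.64.0/18 (30.58.64.0 - 30.58.127.255) -> ge-0/0/14
More-specific entries that do NOT match:
  30.59.112.112/28 (30.59.112.112 - 30.59.112.127) does not contain 30.58.112.113
  30.58.112.224/27 (30.58.112.224 - 30.58.112.255) does not contain 30.58.112.113
  30.58.112.192/26 (30.58.112.192 - 30.58.112.255) does not contain 30.58.112.113
  30.58.112.0/26 (30.58.112.0 - 30.58.112.63) does not contain 30.58.112.113
  30.58.96.0/20 (30.58.96.0 - 30.58.111.255) does not contain 30.58.112.113
  30.58.32.0/19 (30.58.32.0 - 30.58.63.255) does not contain 30.58.112.113
Longest matching prefix is /18 -> interface ge-0/0/14.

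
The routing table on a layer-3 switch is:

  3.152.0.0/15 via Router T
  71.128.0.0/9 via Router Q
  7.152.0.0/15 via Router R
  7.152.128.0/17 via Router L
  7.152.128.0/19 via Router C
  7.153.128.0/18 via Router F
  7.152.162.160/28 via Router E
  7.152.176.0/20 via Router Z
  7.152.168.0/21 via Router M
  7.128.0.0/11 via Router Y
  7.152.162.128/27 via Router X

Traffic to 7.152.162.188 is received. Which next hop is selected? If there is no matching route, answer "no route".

Routes whose prefix contains 7.152.162.188:
  7.128.0.0/11 (7.128.0.0 - 7.159.255.255) -> Router Y
  7.152.0.0/15 (7.152.0.0 - 7.153.255.255) -> Router R
  7.152.128.0/17 (7.152.128.0 - 7.152.255.255) -> Router L
More-specific entries that do NOT match:
  7.152.162.160/28 (7.152.162.160 - 7.152.162.175) does not contain 7.152.162.188
  7.152.162.128/27 (7.152.162.128 - 7.152.162.159) does not contain 7.152.162.188
  7.152.168.0/21 (7.152.168.0 - 7.152.175.255) does not contain 7.152.162.188
  7.152.176.0/20 (7.152.176.0 - 7.152.191.255) does not contain 7.152.162.188
  7.152.128.0/19 (7.152.128.0 - 7.152.159.255) does not contain 7.152.162.188
  7.153.128.0/18 (7.153.128.0 - 7.153.191.255) does not contain 7.152.162.188
Longest matching prefix is /17 -> next hop Router L.

Router L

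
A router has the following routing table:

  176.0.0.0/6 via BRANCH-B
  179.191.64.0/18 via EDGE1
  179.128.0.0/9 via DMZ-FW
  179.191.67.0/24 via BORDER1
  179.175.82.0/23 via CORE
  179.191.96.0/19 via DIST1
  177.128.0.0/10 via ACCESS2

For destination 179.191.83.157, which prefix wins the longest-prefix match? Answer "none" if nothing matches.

179.191.64.0/18

Entries matching 179.191.83.157:
  176.0.0.0/6 (176.0.0.0 - 179.255.255.255)
  179.128.0.0/9 (179.128.0.0 - 179.255.255.255)
  179.191.64.0/18 (179.191.64.0 - 179.191.127.255)
Most specific is 179.191.64.0/18.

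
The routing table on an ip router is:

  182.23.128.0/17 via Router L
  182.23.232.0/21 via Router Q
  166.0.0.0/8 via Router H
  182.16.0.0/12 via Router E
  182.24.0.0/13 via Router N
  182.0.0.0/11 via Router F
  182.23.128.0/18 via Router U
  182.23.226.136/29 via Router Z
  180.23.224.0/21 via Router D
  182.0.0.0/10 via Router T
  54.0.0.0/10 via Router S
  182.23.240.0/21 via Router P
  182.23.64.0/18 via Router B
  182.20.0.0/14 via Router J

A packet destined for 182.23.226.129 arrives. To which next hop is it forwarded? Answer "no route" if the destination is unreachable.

Routes whose prefix contains 182.23.226.129:
  182.0.0.0/10 (182.0.0.0 - 182.63.255.255) -> Router T
  182.0.0.0/11 (182.0.0.0 - 182.31.255.255) -> Router F
  182.16.0.0/12 (182.16.0.0 - 182.31.255.255) -> Router E
  182.20.0.0/14 (182.20.0.0 - 182.23.255.255) -> Router J
  182.23.128.0/17 (182.23.128.0 - 182.23.255.255) -> Router L
More-specific entries that do NOT match:
  182.23.226.136/29 (182.23.226.136 - 182.23.226.143) does not contain 182.23.226.129
  182.23.232.0/21 (182.23.232.0 - 182.23.239.255) does not contain 182.23.226.129
  180.23.224.0/21 (180.23.224.0 - 180.23.231.255) does not contain 182.23.226.129
  182.23.240.0/21 (182.23.240.0 - 182.23.247.255) does not contain 182.23.226.129
  182.23.128.0/18 (182.23.128.0 - 182.23.191.255) does not contain 182.23.226.129
  182.23.64.0/18 (182.23.64.0 - 182.23.127.255) does not contain 182.23.226.129
Longest matching prefix is /17 -> next hop Router L.

Router L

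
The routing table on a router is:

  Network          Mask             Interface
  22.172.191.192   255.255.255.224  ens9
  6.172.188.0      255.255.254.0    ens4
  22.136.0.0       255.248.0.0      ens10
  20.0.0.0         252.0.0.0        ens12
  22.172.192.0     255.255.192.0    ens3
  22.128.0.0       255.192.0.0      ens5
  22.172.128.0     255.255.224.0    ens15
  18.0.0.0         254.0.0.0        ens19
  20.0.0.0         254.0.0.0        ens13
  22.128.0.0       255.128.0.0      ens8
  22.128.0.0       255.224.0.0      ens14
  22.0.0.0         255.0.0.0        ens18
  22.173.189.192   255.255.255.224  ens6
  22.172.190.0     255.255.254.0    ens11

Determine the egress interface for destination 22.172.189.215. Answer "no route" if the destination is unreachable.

Routes whose prefix contains 22.172.189.215:
  20.0.0.0/6 (20.0.0.0 - 23.255.255.255) -> ens12
  22.0.0.0/8 (22.0.0.0 - 22.255.255.255) -> ens18
  22.128.0.0/9 (22.128.0.0 - 22.255.255.255) -> ens8
  22.128.0.0/10 (22.128.0.0 - 22.191.255.255) -> ens5
More-specific entries that do NOT match:
  22.172.191.192/27 (22.172.191.192 - 22.172.191.223) does not contain 22.172.189.215
  22.173.189.192/27 (22.173.189.192 - 22.173.189.223) does not contain 22.172.189.215
  6.172.188.0/23 (6.172.188.0 - 6.172.189.255) does not contain 22.172.189.215
  22.172.190.0/23 (22.172.190.0 - 22.172.191.255) does not contain 22.172.189.215
  22.172.128.0/19 (22.172.128.0 - 22.172.159.255) does not contain 22.172.189.215
  22.172.192.0/18 (22.172.192.0 - 22.172.255.255) does not contain 22.172.189.215
  22.136.0.0/13 (22.136.0.0 - 22.143.255.255) does not contain 22.172.189.215
  22.128.0.0/11 (22.128.0.0 - 22.159.255.255) does not contain 22.172.189.215
Longest matching prefix is /10 -> interface ens5.

ens5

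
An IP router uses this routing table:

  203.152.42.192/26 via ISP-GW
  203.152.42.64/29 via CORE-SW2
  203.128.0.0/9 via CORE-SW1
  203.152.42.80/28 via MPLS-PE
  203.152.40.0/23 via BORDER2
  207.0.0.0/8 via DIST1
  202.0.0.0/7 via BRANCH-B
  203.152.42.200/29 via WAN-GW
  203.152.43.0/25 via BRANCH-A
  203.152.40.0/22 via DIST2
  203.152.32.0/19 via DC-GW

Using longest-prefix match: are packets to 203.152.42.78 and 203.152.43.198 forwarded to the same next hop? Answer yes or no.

yes

203.152.42.78: longest match 203.152.40.0/22 -> DIST2
203.152.43.198: longest match 203.152.40.0/22 -> DIST2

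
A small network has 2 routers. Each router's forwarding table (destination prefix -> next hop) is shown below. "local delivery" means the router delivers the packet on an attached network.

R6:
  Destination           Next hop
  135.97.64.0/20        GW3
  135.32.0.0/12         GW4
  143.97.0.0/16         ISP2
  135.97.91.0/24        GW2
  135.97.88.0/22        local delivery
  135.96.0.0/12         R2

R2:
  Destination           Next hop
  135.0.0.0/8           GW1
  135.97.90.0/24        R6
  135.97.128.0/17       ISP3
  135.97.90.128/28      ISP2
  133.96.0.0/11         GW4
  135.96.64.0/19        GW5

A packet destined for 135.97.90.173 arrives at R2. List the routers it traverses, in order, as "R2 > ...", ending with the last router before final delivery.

R2 > R6

At R2: longest match for 135.97.90.173 is 135.97.90.0/24 -> R6
At R6: longest match for 135.97.90.173 is 135.97.88.0/22 -> local delivery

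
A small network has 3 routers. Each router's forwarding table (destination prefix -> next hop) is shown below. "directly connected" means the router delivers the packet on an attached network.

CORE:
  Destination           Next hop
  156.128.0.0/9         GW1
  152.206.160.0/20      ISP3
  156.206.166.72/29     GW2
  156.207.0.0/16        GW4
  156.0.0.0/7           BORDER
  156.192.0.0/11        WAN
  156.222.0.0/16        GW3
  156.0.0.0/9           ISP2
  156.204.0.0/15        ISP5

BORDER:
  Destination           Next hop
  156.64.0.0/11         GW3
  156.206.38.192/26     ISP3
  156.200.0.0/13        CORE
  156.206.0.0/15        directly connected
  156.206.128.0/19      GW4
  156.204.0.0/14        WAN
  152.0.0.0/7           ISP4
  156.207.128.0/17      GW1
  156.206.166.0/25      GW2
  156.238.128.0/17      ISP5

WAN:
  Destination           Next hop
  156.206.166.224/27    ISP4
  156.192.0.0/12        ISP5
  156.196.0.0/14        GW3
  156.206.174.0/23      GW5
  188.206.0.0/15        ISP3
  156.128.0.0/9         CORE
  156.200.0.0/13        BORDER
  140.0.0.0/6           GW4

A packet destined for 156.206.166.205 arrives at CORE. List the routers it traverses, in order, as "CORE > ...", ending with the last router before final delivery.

At CORE: longest match for 156.206.166.205 is 156.192.0.0/11 -> WAN
At WAN: longest match for 156.206.166.205 is 156.200.0.0/13 -> BORDER
At BORDER: longest match for 156.206.166.205 is 156.206.0.0/15 -> directly connected

CORE > WAN > BORDER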